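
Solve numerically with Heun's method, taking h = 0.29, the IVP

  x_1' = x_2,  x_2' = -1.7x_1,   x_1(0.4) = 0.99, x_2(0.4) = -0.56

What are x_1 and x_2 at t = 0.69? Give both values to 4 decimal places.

Heun on (x_1,x_2): k1 = f(t_n, state_n); k2 = f(t_n + h, state_n + h·k1); state_{n+1} = state_n + (h/2)·(k1 + k2).
0.400000: (0.990000, -0.560000)
  k1 = (-0.560000, -1.683000)
  predictor → (0.827600, -1.048070)
  k2 = (-1.048070, -1.406920)
  → (0.756830, -1.008038)
(x_1(0.69), x_2(0.69)) ≈ (0.7568, -1.0080)

0.7568, -1.0080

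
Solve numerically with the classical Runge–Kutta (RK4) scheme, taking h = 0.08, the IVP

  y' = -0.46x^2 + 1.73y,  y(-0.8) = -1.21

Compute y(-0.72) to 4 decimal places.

-1.4125

RK4: k1 = f(x_n, y_n); k2 = f(x_n + h/2, y_n + (h/2)·k1); k3 = f(x_n + h/2, y_n + (h/2)·k2); k4 = f(x_n + h, y_n + h·k3); y_{n+1} = y_n + (h/6)·(k1 + 2k2 + 2k3 + k4).
x=-0.800000, y=-1.210000:
  k1 = f(-0.800000, -1.210000) = -2.387700
  k2 = f(-0.760000, -1.305508) = -2.524225
  k3 = f(-0.760000, -1.310969) = -2.533672
  k4 = f(-0.720000, -1.412694) = -2.682424
  y ← -1.210000 + (0.08/6)·(k1 + 2k2 + 2k3 + k4) = -1.412479
y(-0.72) ≈ -1.4125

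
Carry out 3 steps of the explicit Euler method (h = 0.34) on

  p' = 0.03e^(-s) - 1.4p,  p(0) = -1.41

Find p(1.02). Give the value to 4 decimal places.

-0.1911

Euler: p_{n+1} = p_n + h·f(s_n, p_n).
s=0.000000, p=-1.410000: f=2.004000 → p ← -1.410000 + 0.34·2.004000 = -0.728640
s=0.340000, p=-0.728640: f=1.041449 → p ← -0.728640 + 0.34·1.041449 = -0.374547
s=0.680000, p=-0.374547: f=0.539565 → p ← -0.374547 + 0.34·0.539565 = -0.191095
p(1.02) ≈ -0.1911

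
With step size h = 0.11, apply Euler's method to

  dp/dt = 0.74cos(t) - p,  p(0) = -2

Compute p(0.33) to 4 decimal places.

Euler: p_{n+1} = p_n + h·f(t_n, p_n).
t=0.000000, p=-2.000000: f=2.740000 → p ← -2.000000 + 0.11·2.740000 = -1.698600
t=0.110000, p=-1.698600: f=2.434128 → p ← -1.698600 + 0.11·2.434128 = -1.430846
t=0.220000, p=-1.430846: f=2.153010 → p ← -1.430846 + 0.11·2.153010 = -1.194015
p(0.33) ≈ -1.1940

-1.1940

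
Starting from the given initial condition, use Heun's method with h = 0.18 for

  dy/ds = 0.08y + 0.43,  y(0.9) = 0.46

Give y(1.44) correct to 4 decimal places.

0.7176

Heun: k1 = f(s_n, y_n); k2 = f(s_n + h, y_n + h·k1); y_{n+1} = y_n + (h/2)·(k1 + k2).
s=0.900000, y=0.460000:
  k1 = f(0.900000, 0.460000) = 0.466800
  k2 = f(1.080000, 0.544024) = 0.473522
  y ← 0.460000 + (0.18/2)·(0.466800 + 0.473522) = 0.544629
s=1.080000, y=0.544629:
  k1 = f(1.080000, 0.544629) = 0.473570
  k2 = f(1.260000, 0.629872) = 0.480390
  y ← 0.544629 + (0.18/2)·(0.473570 + 0.480390) = 0.630485
s=1.260000, y=0.630485:
  k1 = f(1.260000, 0.630485) = 0.480439
  k2 = f(1.440000, 0.716964) = 0.487357
  y ← 0.630485 + (0.18/2)·(0.480439 + 0.487357) = 0.717587
y(1.44) ≈ 0.7176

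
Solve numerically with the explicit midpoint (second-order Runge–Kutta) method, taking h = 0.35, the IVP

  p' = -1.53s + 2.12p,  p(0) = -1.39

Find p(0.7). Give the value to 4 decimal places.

-6.1962

Midpoint: k1 = f(s_n, p_n); k2 = f(s_n + h/2, p_n + (h/2)·k1); p_{n+1} = p_n + h·k2.
s=0.000000, p=-1.390000:
  k1 = f(0.000000, -1.390000) = -2.946800
  k2 = f(0.175000, -1.905690) = -4.307813
  p ← -1.390000 + 0.35·(-4.307813) = -2.897734
s=0.350000, p=-2.897734:
  k1 = f(0.350000, -2.897734) = -6.678697
  k2 = f(0.525000, -4.066506) = -9.424244
  p ← -2.897734 + 0.35·(-9.424244) = -6.196220
p(0.7) ≈ -6.1962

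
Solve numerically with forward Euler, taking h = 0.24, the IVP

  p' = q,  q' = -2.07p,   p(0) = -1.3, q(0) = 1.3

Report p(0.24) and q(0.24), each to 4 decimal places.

-0.9880, 1.9458

Euler on (p,q): p_{n+1} = p_n + h·p', q_{n+1} = q_n + h·q'.
0.000000: (-1.300000, 1.300000); f=(1.300000, 2.691000) → (-0.988000, 1.945840)
(p(0.24), q(0.24)) ≈ (-0.9880, 1.9458)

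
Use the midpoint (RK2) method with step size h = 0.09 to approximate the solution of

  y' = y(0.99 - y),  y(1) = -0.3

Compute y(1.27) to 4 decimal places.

-0.4314

Midpoint: k1 = f(s_n, y_n); k2 = f(s_n + h/2, y_n + (h/2)·k1); y_{n+1} = y_n + h·k2.
s=1.000000, y=-0.300000:
  k1 = f(1.000000, -0.300000) = -0.387000
  k2 = f(1.045000, -0.317415) = -0.414993
  y ← -0.300000 + 0.09·(-0.414993) = -0.337349
s=1.090000, y=-0.337349:
  k1 = f(1.090000, -0.337349) = -0.447780
  k2 = f(1.135000, -0.357500) = -0.481730
  y ← -0.337349 + 0.09·(-0.481730) = -0.380705
s=1.180000, y=-0.380705:
  k1 = f(1.180000, -0.380705) = -0.521834
  k2 = f(1.225000, -0.404188) = -0.563513
  y ← -0.380705 + 0.09·(-0.563513) = -0.431421
y(1.27) ≈ -0.4314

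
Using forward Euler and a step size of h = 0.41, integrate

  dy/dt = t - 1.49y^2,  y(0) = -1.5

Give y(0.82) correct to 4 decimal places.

Euler: y_{n+1} = y_n + h·f(t_n, y_n).
t=0.000000, y=-1.500000: f=-3.352500 → y ← -1.500000 + 0.41·(-3.352500) = -2.874525
t=0.410000, y=-2.874525: f=-11.901712 → y ← -2.874525 + 0.41·(-11.901712) = -7.754227
y(0.82) ≈ -7.7542

-7.7542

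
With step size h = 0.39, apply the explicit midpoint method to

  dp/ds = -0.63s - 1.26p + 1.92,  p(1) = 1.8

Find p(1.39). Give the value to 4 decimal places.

1.4644

Midpoint: k1 = f(s_n, p_n); k2 = f(s_n + h/2, p_n + (h/2)·k1); p_{n+1} = p_n + h·k2.
s=1.000000, p=1.800000:
  k1 = f(1.000000, 1.800000) = -0.978000
  k2 = f(1.195000, 1.609290) = -0.860555
  p ← 1.800000 + 0.39·(-0.860555) = 1.464383
p(1.39) ≈ 1.4644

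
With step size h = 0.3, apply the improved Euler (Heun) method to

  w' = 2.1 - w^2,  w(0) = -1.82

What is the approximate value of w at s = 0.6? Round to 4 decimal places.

Heun: k1 = f(s_n, w_n); k2 = f(s_n + h, w_n + h·k1); w_{n+1} = w_n + (h/2)·(k1 + k2).
s=0.000000, w=-1.820000:
  k1 = f(0.000000, -1.820000) = -1.212400
  k2 = f(0.300000, -2.183720) = -2.668633
  w ← -1.820000 + (0.3/2)·(-1.212400 + (-2.668633)) = -2.402155
s=0.300000, w=-2.402155:
  k1 = f(0.300000, -2.402155) = -3.670348
  k2 = f(0.600000, -3.503259) = -10.172827
  w ← -2.402155 + (0.3/2)·(-3.670348 + (-10.172827)) = -4.478631
w(0.6) ≈ -4.4786

-4.4786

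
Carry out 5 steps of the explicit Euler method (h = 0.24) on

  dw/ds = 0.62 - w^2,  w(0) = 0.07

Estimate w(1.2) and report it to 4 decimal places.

0.6398

Euler: w_{n+1} = w_n + h·f(s_n, w_n).
s=0.000000, w=0.070000: f=0.615100 → w ← 0.070000 + 0.24·0.615100 = 0.217624
s=0.240000, w=0.217624: f=0.572640 → w ← 0.217624 + 0.24·0.572640 = 0.355058
s=0.480000, w=0.355058: f=0.493934 → w ← 0.355058 + 0.24·0.493934 = 0.473602
s=0.720000, w=0.473602: f=0.395701 → w ← 0.473602 + 0.24·0.395701 = 0.568570
s=0.960000, w=0.568570: f=0.296728 → w ← 0.568570 + 0.24·0.296728 = 0.639785
w(1.2) ≈ 0.6398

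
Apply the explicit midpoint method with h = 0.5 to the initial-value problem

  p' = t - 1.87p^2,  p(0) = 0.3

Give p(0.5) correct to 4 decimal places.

Midpoint: k1 = f(t_n, p_n); k2 = f(t_n + h/2, p_n + (h/2)·k1); p_{n+1} = p_n + h·k2.
t=0.000000, p=0.300000:
  k1 = f(0.000000, 0.300000) = -0.168300
  k2 = f(0.250000, 0.257925) = 0.125598
  p ← 0.300000 + 0.5·0.125598 = 0.362799
p(0.5) ≈ 0.3628

0.3628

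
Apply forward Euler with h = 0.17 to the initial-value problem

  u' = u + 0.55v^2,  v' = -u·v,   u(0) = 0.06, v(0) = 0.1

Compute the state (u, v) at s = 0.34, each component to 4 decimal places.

Euler on (u,v): u_{n+1} = u_n + h·u', v_{n+1} = v_n + h·v'.
0.000000: (0.060000, 0.100000); f=(0.065500, -0.006000) → (0.071135, 0.098980)
0.170000: (0.071135, 0.098980); f=(0.076523, -0.007041) → (0.084144, 0.097783)
(u(0.34), v(0.34)) ≈ (0.0841, 0.0978)

0.0841, 0.0978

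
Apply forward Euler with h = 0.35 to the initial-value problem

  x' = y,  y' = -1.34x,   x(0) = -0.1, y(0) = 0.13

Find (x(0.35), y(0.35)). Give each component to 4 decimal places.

-0.0545, 0.1769

Euler on (x,y): x_{n+1} = x_n + h·x', y_{n+1} = y_n + h·y'.
0.000000: (-0.100000, 0.130000); f=(0.130000, 0.134000) → (-0.054500, 0.176900)
(x(0.35), y(0.35)) ≈ (-0.0545, 0.1769)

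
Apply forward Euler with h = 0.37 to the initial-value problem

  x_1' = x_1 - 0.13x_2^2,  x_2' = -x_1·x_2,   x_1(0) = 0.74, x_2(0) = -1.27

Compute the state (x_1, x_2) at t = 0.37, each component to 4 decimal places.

Euler on (x_1,x_2): x_1_{n+1} = x_1_n + h·x_1', x_2_{n+1} = x_2_n + h·x_2'.
0.000000: (0.740000, -1.270000); f=(0.530323, 0.939800) → (0.936220, -0.922274)
(x_1(0.37), x_2(0.37)) ≈ (0.9362, -0.9223)

0.9362, -0.9223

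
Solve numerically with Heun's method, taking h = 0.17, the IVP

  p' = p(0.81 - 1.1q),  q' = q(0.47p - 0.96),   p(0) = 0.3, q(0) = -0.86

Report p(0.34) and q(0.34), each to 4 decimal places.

0.5202, -0.6619

Heun on (p,q): k1 = f(t_n, state_n); k2 = f(t_n + h, state_n + h·k1); state_{n+1} = state_n + (h/2)·(k1 + k2).
0.000000: (0.300000, -0.860000)
  k1 = (0.526800, 0.704340)
  predictor → (0.389556, -0.740262)
  k2 = (0.632751, 0.575116)
  → (0.398562, -0.751246)
0.170000: (0.398562, -0.751246)
  k1 = (0.652195, 0.580470)
  predictor → (0.509435, -0.652566)
  k2 = (0.778327, 0.470217)
  → (0.520156, -0.661938)
(p(0.34), q(0.34)) ≈ (0.5202, -0.6619)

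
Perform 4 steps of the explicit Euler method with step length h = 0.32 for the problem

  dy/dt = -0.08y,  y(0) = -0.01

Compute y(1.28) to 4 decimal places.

-0.0090

Euler: y_{n+1} = y_n + h·f(t_n, y_n).
t=0.000000, y=-0.010000: f=0.000800 → y ← -0.010000 + 0.32·0.000800 = -0.009744
t=0.320000, y=-0.009744: f=0.000780 → y ← -0.009744 + 0.32·0.000780 = -0.009495
t=0.640000, y=-0.009495: f=0.000760 → y ← -0.009495 + 0.32·0.000760 = -0.009251
t=0.960000, y=-0.009251: f=0.000740 → y ← -0.009251 + 0.32·0.000740 = -0.009015
y(1.28) ≈ -0.0090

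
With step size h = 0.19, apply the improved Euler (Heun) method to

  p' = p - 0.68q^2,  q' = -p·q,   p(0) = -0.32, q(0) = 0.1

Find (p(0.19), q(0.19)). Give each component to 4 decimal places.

-0.3881, 0.1069

Heun on (p,q): k1 = f(t_n, state_n); k2 = f(t_n + h, state_n + h·k1); state_{n+1} = state_n + (h/2)·(k1 + k2).
0.000000: (-0.320000, 0.100000)
  k1 = (-0.326800, 0.032000)
  predictor → (-0.382092, 0.106080)
  k2 = (-0.389744, 0.040532)
  → (-0.388072, 0.106891)
(p(0.19), q(0.19)) ≈ (-0.3881, 0.1069)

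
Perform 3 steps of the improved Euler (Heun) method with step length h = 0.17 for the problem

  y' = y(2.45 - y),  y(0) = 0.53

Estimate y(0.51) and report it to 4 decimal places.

Heun: k1 = f(x_n, y_n); k2 = f(x_n + h, y_n + h·k1); y_{n+1} = y_n + (h/2)·(k1 + k2).
x=0.000000, y=0.530000:
  k1 = f(0.000000, 0.530000) = 1.017600
  k2 = f(0.170000, 0.702992) = 1.228133
  y ← 0.530000 + (0.17/2)·(1.017600 + 1.228133) = 0.720887
x=0.170000, y=0.720887:
  k1 = f(0.170000, 0.720887) = 1.246495
  k2 = f(0.340000, 0.932791) = 1.415239
  y ← 0.720887 + (0.17/2)·(1.246495 + 1.415239) = 0.947135
x=0.340000, y=0.947135:
  k1 = f(0.340000, 0.947135) = 1.423416
  k2 = f(0.510000, 1.189115) = 1.499337
  y ← 0.947135 + (0.17/2)·(1.423416 + 1.499337) = 1.195569
y(0.51) ≈ 1.1956

1.1956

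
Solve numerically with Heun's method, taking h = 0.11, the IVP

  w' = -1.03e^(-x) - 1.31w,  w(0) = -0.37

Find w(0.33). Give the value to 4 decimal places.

Heun: k1 = f(x_n, w_n); k2 = f(x_n + h, w_n + h·k1); w_{n+1} = w_n + (h/2)·(k1 + k2).
x=0.000000, w=-0.370000:
  k1 = f(0.000000, -0.370000) = -0.545300
  k2 = f(0.110000, -0.429983) = -0.359431
  w ← -0.370000 + (0.11/2)·(-0.545300 + (-0.359431)) = -0.419760
x=0.110000, w=-0.419760:
  k1 = f(0.110000, -0.419760) = -0.372823
  k2 = f(0.220000, -0.460771) = -0.222985
  w ← -0.419760 + (0.11/2)·(-0.372823 + (-0.222985)) = -0.452530
x=0.220000, w=-0.452530:
  k1 = f(0.220000, -0.452530) = -0.233781
  k2 = f(0.330000, -0.478246) = -0.113990
  w ← -0.452530 + (0.11/2)·(-0.233781 + (-0.113990)) = -0.471657
w(0.33) ≈ -0.4717

-0.4717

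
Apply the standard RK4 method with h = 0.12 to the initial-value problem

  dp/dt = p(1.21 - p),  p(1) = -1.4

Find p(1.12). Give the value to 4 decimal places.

RK4: k1 = f(t_n, p_n); k2 = f(t_n + h/2, p_n + (h/2)·k1); k3 = f(t_n + h/2, p_n + (h/2)·k2); k4 = f(t_n + h, p_n + h·k3); p_{n+1} = p_n + (h/6)·(k1 + 2k2 + 2k3 + k4).
t=1.000000, p=-1.400000:
  k1 = f(1.000000, -1.400000) = -3.654000
  k2 = f(1.060000, -1.619240) = -4.581219
  k3 = f(1.060000, -1.674873) = -4.831796
  k4 = f(1.120000, -1.979816) = -6.315247
  p ← -1.400000 + (0.12/6)·(k1 + 2k2 + 2k3 + k4) = -1.975906
p(1.12) ≈ -1.9759

-1.9759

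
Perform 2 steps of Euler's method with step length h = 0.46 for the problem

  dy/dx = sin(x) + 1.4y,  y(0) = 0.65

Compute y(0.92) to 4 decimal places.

1.9610

Euler: y_{n+1} = y_n + h·f(x_n, y_n).
x=0.000000, y=0.650000: f=0.910000 → y ← 0.650000 + 0.46·0.910000 = 1.068600
x=0.460000, y=1.068600: f=1.939988 → y ← 1.068600 + 0.46·1.939988 = 1.960995
y(0.92) ≈ 1.9610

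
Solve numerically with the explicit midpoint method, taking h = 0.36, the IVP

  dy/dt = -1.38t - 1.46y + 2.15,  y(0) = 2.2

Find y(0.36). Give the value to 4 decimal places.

Midpoint: k1 = f(t_n, y_n); k2 = f(t_n + h/2, y_n + (h/2)·k1); y_{n+1} = y_n + h·k2.
t=0.000000, y=2.200000:
  k1 = f(0.000000, 2.200000) = -1.062000
  k2 = f(0.180000, 2.008840) = -1.031306
  y ← 2.200000 + 0.36·(-1.031306) = 1.828730
y(0.36) ≈ 1.8287

1.8287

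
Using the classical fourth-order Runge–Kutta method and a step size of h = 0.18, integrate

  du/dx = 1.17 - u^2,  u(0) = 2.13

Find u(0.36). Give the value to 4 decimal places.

1.4632

RK4: k1 = f(x_n, u_n); k2 = f(x_n + h/2, u_n + (h/2)·k1); k3 = f(x_n + h/2, u_n + (h/2)·k2); k4 = f(x_n + h, u_n + h·k3); u_{n+1} = u_n + (h/6)·(k1 + 2k2 + 2k3 + k4).
x=0.000000, u=2.130000:
  k1 = f(0.000000, 2.130000) = -3.366900
  k2 = f(0.090000, 1.826979) = -2.167852
  k3 = f(0.090000, 1.934893) = -2.573812
  k4 = f(0.180000, 1.666714) = -1.607935
  u ← 2.130000 + (0.18/6)·(k1 + 2k2 + 2k3 + k4) = 1.696255
x=0.180000, u=1.696255:
  k1 = f(0.180000, 1.696255) = -1.707281
  k2 = f(0.270000, 1.542600) = -1.209614
  k3 = f(0.270000, 1.587390) = -1.349806
  k4 = f(0.360000, 1.453290) = -0.942052
  u ← 1.696255 + (0.18/6)·(k1 + 2k2 + 2k3 + k4) = 1.463210
u(0.36) ≈ 1.4632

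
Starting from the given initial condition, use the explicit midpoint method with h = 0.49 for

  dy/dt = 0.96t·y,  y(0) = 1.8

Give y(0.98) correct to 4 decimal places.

2.7815

Midpoint: k1 = f(t_n, y_n); k2 = f(t_n + h/2, y_n + (h/2)·k1); y_{n+1} = y_n + h·k2.
t=0.000000, y=1.800000:
  k1 = f(0.000000, 1.800000) = 0.000000
  k2 = f(0.245000, 1.800000) = 0.423360
  y ← 1.800000 + 0.49·0.423360 = 2.007446
t=0.490000, y=2.007446:
  k1 = f(0.490000, 2.007446) = 0.944303
  k2 = f(0.735000, 2.238801) = 1.579698
  y ← 2.007446 + 0.49·1.579698 = 2.781498
y(0.98) ≈ 2.7815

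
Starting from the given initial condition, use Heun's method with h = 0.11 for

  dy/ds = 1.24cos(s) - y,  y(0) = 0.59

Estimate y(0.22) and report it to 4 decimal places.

Heun: k1 = f(s_n, y_n); k2 = f(s_n + h, y_n + h·k1); y_{n+1} = y_n + (h/2)·(k1 + k2).
s=0.000000, y=0.590000:
  k1 = f(0.000000, 0.590000) = 0.650000
  k2 = f(0.110000, 0.661500) = 0.571006
  y ← 0.590000 + (0.11/2)·(0.650000 + 0.571006) = 0.657155
s=0.110000, y=0.657155:
  k1 = f(0.110000, 0.657155) = 0.575350
  k2 = f(0.220000, 0.720444) = 0.489669
  y ← 0.657155 + (0.11/2)·(0.575350 + 0.489669) = 0.715731
y(0.22) ≈ 0.7157

0.7157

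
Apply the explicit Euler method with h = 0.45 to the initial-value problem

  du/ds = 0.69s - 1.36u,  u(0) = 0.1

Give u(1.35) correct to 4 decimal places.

Euler: u_{n+1} = u_n + h·f(s_n, u_n).
s=0.000000, u=0.100000: f=-0.136000 → u ← 0.100000 + 0.45·(-0.136000) = 0.038800
s=0.450000, u=0.038800: f=0.257732 → u ← 0.038800 + 0.45·0.257732 = 0.154779
s=0.900000, u=0.154779: f=0.410500 → u ← 0.154779 + 0.45·0.410500 = 0.339504
u(1.35) ≈ 0.3395

0.3395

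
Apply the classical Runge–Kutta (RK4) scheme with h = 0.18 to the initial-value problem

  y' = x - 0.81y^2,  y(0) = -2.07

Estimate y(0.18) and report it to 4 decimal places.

RK4: k1 = f(x_n, y_n); k2 = f(x_n + h/2, y_n + (h/2)·k1); k3 = f(x_n + h/2, y_n + (h/2)·k2); k4 = f(x_n + h, y_n + h·k3); y_{n+1} = y_n + (h/6)·(k1 + 2k2 + 2k3 + k4).
x=0.000000, y=-2.070000:
  k1 = f(0.000000, -2.070000) = -3.470769
  k2 = f(0.090000, -2.382369) = -4.507303
  k3 = f(0.090000, -2.475657) = -4.874392
  k4 = f(0.180000, -2.947391) = -6.856560
  y ← -2.070000 + (0.18/6)·(k1 + 2k2 + 2k3 + k4) = -2.942722
y(0.18) ≈ -2.9427

-2.9427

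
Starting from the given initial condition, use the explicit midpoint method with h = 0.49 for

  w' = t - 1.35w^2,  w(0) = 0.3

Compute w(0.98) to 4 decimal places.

Midpoint: k1 = f(t_n, w_n); k2 = f(t_n + h/2, w_n + (h/2)·k1); w_{n+1} = w_n + h·k2.
t=0.000000, w=0.300000:
  k1 = f(0.000000, 0.300000) = -0.121500
  k2 = f(0.245000, 0.270232) = 0.146415
  w ← 0.300000 + 0.49·0.146415 = 0.371744
t=0.490000, w=0.371744:
  k1 = f(0.490000, 0.371744) = 0.303439
  k2 = f(0.735000, 0.446086) = 0.466360
  w ← 0.371744 + 0.49·0.466360 = 0.600260
w(0.98) ≈ 0.6003

0.6003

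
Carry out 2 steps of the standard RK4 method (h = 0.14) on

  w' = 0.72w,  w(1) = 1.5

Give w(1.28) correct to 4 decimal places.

1.8350

RK4: k1 = f(x_n, w_n); k2 = f(x_n + h/2, w_n + (h/2)·k1); k3 = f(x_n + h/2, w_n + (h/2)·k2); k4 = f(x_n + h, w_n + h·k3); w_{n+1} = w_n + (h/6)·(k1 + 2k2 + 2k3 + k4).
x=1.000000, w=1.500000:
  k1 = f(1.000000, 1.500000) = 1.080000
  k2 = f(1.070000, 1.575600) = 1.134432
  k3 = f(1.070000, 1.579410) = 1.137175
  k4 = f(1.140000, 1.659205) = 1.194627
  w ← 1.500000 + (0.14/6)·(k1 + 2k2 + 2k3 + k4) = 1.659083
x=1.140000, w=1.659083:
  k1 = f(1.140000, 1.659083) = 1.194540
  k2 = f(1.210000, 1.742701) = 1.254745
  k3 = f(1.210000, 1.746915) = 1.257779
  k4 = f(1.280000, 1.835172) = 1.321324
  w ← 1.659083 + (0.14/6)·(k1 + 2k2 + 2k3 + k4) = 1.835038
w(1.28) ≈ 1.8350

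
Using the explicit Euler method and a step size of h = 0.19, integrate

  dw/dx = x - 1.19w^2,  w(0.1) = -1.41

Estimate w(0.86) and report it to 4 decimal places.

-7.2999

Euler: w_{n+1} = w_n + h·f(x_n, w_n).
x=0.100000, w=-1.410000: f=-2.265839 → w ← -1.410000 + 0.19·(-2.265839) = -1.840509
x=0.290000, w=-1.840509: f=-3.741095 → w ← -1.840509 + 0.19·(-3.741095) = -2.551317
x=0.480000, w=-2.551317: f=-7.265973 → w ← -2.551317 + 0.19·(-7.265973) = -3.931852
x=0.670000, w=-3.931852: f=-17.726761 → w ← -3.931852 + 0.19·(-17.726761) = -7.299937
w(0.86) ≈ -7.2999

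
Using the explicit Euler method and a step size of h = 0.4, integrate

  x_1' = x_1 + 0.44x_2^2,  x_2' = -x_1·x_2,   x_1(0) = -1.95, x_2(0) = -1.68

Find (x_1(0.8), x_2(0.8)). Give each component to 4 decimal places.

-1.5527, -5.6617

Euler on (x_1,x_2): x_1_{n+1} = x_1_n + h·x_1', x_2_{n+1} = x_2_n + h·x_2'.
0.000000: (-1.950000, -1.680000); f=(-0.708144, -3.276000) → (-2.233258, -2.990400)
0.400000: (-2.233258, -2.990400); f=(1.701439, -6.678334) → (-1.552682, -5.661733)
(x_1(0.8), x_2(0.8)) ≈ (-1.5527, -5.6617)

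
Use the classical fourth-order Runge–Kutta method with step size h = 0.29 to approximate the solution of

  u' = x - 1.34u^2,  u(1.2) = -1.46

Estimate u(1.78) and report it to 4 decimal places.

RK4: k1 = f(x_n, u_n); k2 = f(x_n + h/2, u_n + (h/2)·k1); k3 = f(x_n + h/2, u_n + (h/2)·k2); k4 = f(x_n + h, u_n + h·k3); u_{n+1} = u_n + (h/6)·(k1 + 2k2 + 2k3 + k4).
x=1.200000, u=-1.460000:
  k1 = f(1.200000, -1.460000) = -1.656344
  k2 = f(1.345000, -1.700170) = -2.528374
  k3 = f(1.345000, -1.826614) = -3.125936
  k4 = f(1.490000, -2.366521) = -6.014568
  u ← -1.460000 + (0.29/6)·(k1 + 2k2 + 2k3 + k4) = -2.377344
x=1.490000, u=-2.377344:
  k1 = f(1.490000, -2.377344) = -6.083365
  k2 = f(1.635000, -3.259432) = -12.601022
  k3 = f(1.635000, -4.204492) = -22.053192
  k4 = f(1.780000, -8.772770) = -101.348393
  u ← -2.377344 + (0.29/6)·(k1 + 2k2 + 2k3 + k4) = -10.919786
u(1.78) ≈ -10.9198

-10.9198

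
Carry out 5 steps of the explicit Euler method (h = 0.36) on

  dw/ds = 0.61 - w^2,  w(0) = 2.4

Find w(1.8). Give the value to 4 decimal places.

0.7689

Euler: w_{n+1} = w_n + h·f(s_n, w_n).
s=0.000000, w=2.400000: f=-5.150000 → w ← 2.400000 + 0.36·(-5.150000) = 0.546000
s=0.360000, w=0.546000: f=0.311884 → w ← 0.546000 + 0.36·0.311884 = 0.658278
s=0.720000, w=0.658278: f=0.176670 → w ← 0.658278 + 0.36·0.176670 = 0.721879
s=1.080000, w=0.721879: f=0.088890 → w ← 0.721879 + 0.36·0.088890 = 0.753880
s=1.440000, w=0.753880: f=0.041665 → w ← 0.753880 + 0.36·0.041665 = 0.768879
w(1.8) ≈ 0.7689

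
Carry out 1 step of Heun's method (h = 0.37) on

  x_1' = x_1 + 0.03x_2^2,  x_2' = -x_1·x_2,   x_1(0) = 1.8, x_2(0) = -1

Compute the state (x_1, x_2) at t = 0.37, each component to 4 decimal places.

2.5974, -0.5139

Heun on (x_1,x_2): k1 = f(t_n, state_n); k2 = f(t_n + h, state_n + h·k1); state_{n+1} = state_n + (h/2)·(k1 + k2).
0.000000: (1.800000, -1.000000)
  k1 = (1.830000, 1.800000)
  predictor → (2.477100, -0.334000)
  k2 = (2.480447, 0.827351)
  → (2.597433, -0.513940)
(x_1(0.37), x_2(0.37)) ≈ (2.5974, -0.5139)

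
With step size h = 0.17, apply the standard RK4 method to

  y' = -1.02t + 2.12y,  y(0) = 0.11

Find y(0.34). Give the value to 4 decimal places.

0.1501

RK4: k1 = f(t_n, y_n); k2 = f(t_n + h/2, y_n + (h/2)·k1); k3 = f(t_n + h/2, y_n + (h/2)·k2); k4 = f(t_n + h, y_n + h·k3); y_{n+1} = y_n + (h/6)·(k1 + 2k2 + 2k3 + k4).
t=0.000000, y=0.110000:
  k1 = f(0.000000, 0.110000) = 0.233200
  k2 = f(0.085000, 0.129822) = 0.188523
  k3 = f(0.085000, 0.126024) = 0.180472
  k4 = f(0.170000, 0.140680) = 0.124842
  y ← 0.110000 + (0.17/6)·(k1 + 2k2 + 2k3 + k4) = 0.141054
t=0.170000, y=0.141054:
  k1 = f(0.170000, 0.141054) = 0.125635
  k2 = f(0.255000, 0.151733) = 0.061574
  k3 = f(0.255000, 0.146288) = 0.050031
  k4 = f(0.340000, 0.149559) = -0.029734
  y ← 0.141054 + (0.17/6)·(k1 + 2k2 + 2k3 + k4) = 0.150096
y(0.34) ≈ 0.1501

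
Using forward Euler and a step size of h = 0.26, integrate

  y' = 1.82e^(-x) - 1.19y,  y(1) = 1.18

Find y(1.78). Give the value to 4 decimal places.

Euler: y_{n+1} = y_n + h·f(x_n, y_n).
x=1.000000, y=1.180000: f=-0.734659 → y ← 1.180000 + 0.26·(-0.734659) = 0.988989
x=1.260000, y=0.988989: f=-0.660646 → y ← 0.988989 + 0.26·(-0.660646) = 0.817221
x=1.520000, y=0.817221: f=-0.574437 → y ← 0.817221 + 0.26·(-0.574437) = 0.667867
y(1.78) ≈ 0.6679

0.6679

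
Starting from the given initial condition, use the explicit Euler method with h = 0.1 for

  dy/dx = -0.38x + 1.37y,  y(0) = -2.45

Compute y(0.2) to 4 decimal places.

Euler: y_{n+1} = y_n + h·f(x_n, y_n).
x=0.000000, y=-2.450000: f=-3.356500 → y ← -2.450000 + 0.1·(-3.356500) = -2.785650
x=0.100000, y=-2.785650: f=-3.854341 → y ← -2.785650 + 0.1·(-3.854341) = -3.171084
y(0.2) ≈ -3.1711

-3.1711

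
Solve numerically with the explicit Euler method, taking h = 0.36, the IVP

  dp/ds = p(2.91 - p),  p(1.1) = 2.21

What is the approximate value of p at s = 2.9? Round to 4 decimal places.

Euler: p_{n+1} = p_n + h·f(s_n, p_n).
s=1.100000, p=2.210000: f=1.547000 → p ← 2.210000 + 0.36·1.547000 = 2.766920
s=1.460000, p=2.766920: f=0.395891 → p ← 2.766920 + 0.36·0.395891 = 2.909441
s=1.820000, p=2.909441: f=0.001627 → p ← 2.909441 + 0.36·0.001627 = 2.910027
s=2.180000, p=2.910027: f=-0.000077 → p ← 2.910027 + 0.36·(-0.000077) = 2.909999
s=2.540000, p=2.909999: f=0.000004 → p ← 2.909999 + 0.36·0.000004 = 2.910000
p(2.9) ≈ 2.9100

2.9100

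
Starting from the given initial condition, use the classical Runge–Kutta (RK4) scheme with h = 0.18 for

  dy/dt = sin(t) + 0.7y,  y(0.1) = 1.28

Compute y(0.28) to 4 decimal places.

RK4: k1 = f(t_n, y_n); k2 = f(t_n + h/2, y_n + (h/2)·k1); k3 = f(t_n + h/2, y_n + (h/2)·k2); k4 = f(t_n + h, y_n + h·k3); y_{n+1} = y_n + (h/6)·(k1 + 2k2 + 2k3 + k4).
t=0.100000, y=1.280000:
  k1 = f(0.100000, 1.280000) = 0.995833
  k2 = f(0.190000, 1.369625) = 1.147596
  k3 = f(0.190000, 1.383284) = 1.157157
  k4 = f(0.280000, 1.488288) = 1.318157
  y ← 1.280000 + (0.18/6)·(k1 + 2k2 + 2k3 + k4) = 1.487705
y(0.28) ≈ 1.4877

1.4877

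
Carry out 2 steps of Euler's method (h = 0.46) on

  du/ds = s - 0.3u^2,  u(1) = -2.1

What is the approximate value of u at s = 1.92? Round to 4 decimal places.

-2.2747

Euler: u_{n+1} = u_n + h·f(s_n, u_n).
s=1.000000, u=-2.100000: f=-0.323000 → u ← -2.100000 + 0.46·(-0.323000) = -2.248580
s=1.460000, u=-2.248580: f=-0.056834 → u ← -2.248580 + 0.46·(-0.056834) = -2.274723
u(1.92) ≈ -2.2747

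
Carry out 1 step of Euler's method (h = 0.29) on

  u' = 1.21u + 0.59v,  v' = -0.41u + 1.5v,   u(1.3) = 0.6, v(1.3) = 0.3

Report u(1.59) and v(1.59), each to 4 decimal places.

0.8619, 0.3592

Euler on (u,v): u_{n+1} = u_n + h·u', v_{n+1} = v_n + h·v'.
1.300000: (0.600000, 0.300000); f=(0.903000, 0.204000) → (0.861870, 0.359160)
(u(1.59), v(1.59)) ≈ (0.8619, 0.3592)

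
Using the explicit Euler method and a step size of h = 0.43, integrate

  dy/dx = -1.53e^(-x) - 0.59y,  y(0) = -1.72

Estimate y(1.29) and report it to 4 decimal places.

Euler: y_{n+1} = y_n + h·f(x_n, y_n).
x=0.000000, y=-1.720000: f=-0.515200 → y ← -1.720000 + 0.43·(-0.515200) = -1.941536
x=0.430000, y=-1.941536: f=0.150227 → y ← -1.941536 + 0.43·0.150227 = -1.876938
x=0.860000, y=-1.876938: f=0.459956 → y ← -1.876938 + 0.43·0.459956 = -1.679157
y(1.29) ≈ -1.6792

-1.6792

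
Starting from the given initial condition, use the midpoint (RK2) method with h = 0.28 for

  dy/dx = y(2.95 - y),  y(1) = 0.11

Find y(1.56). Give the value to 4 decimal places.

0.4648

Midpoint: k1 = f(x_n, y_n); k2 = f(x_n + h/2, y_n + (h/2)·k1); y_{n+1} = y_n + h·k2.
x=1.000000, y=0.110000:
  k1 = f(1.000000, 0.110000) = 0.312400
  k2 = f(1.140000, 0.153736) = 0.429886
  y ← 0.110000 + 0.28·0.429886 = 0.230368
x=1.280000, y=0.230368:
  k1 = f(1.280000, 0.230368) = 0.626517
  k2 = f(1.420000, 0.318081) = 0.837162
  y ← 0.230368 + 0.28·0.837162 = 0.464774
y(1.56) ≈ 0.4648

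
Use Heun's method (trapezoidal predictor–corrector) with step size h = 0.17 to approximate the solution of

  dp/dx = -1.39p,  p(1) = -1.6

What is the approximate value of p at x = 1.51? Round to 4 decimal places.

Heun: k1 = f(x_n, p_n); k2 = f(x_n + h, p_n + h·k1); p_{n+1} = p_n + (h/2)·(k1 + k2).
x=1.000000, p=-1.600000:
  k1 = f(1.000000, -1.600000) = 2.224000
  k2 = f(1.170000, -1.221920) = 1.698469
  p ← -1.600000 + (0.17/2)·(2.224000 + 1.698469) = -1.266590
x=1.170000, p=-1.266590:
  k1 = f(1.170000, -1.266590) = 1.760560
  k2 = f(1.340000, -0.967295) = 1.344540
  p ← -1.266590 + (0.17/2)·(1.760560 + 1.344540) = -1.002657
x=1.340000, p=-1.002657:
  k1 = f(1.340000, -1.002657) = 1.393693
  k2 = f(1.510000, -0.765729) = 1.064363
  p ← -1.002657 + (0.17/2)·(1.393693 + 1.064363) = -0.793722
p(1.51) ≈ -0.7937

-0.7937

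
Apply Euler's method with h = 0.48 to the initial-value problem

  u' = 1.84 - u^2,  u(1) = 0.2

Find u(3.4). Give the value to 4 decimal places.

1.3551

Euler: u_{n+1} = u_n + h·f(t_n, u_n).
t=1.000000, u=0.200000: f=1.800000 → u ← 0.200000 + 0.48·1.800000 = 1.064000
t=1.480000, u=1.064000: f=0.707904 → u ← 1.064000 + 0.48·0.707904 = 1.403794
t=1.960000, u=1.403794: f=-0.130637 → u ← 1.403794 + 0.48·(-0.130637) = 1.341088
t=2.440000, u=1.341088: f=0.041483 → u ← 1.341088 + 0.48·0.041483 = 1.361000
t=2.920000, u=1.361000: f=-0.012321 → u ← 1.361000 + 0.48·(-0.012321) = 1.355086
u(3.4) ≈ 1.3551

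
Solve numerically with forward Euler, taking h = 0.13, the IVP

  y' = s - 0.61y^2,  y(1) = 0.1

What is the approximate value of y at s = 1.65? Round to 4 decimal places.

0.8442

Euler: y_{n+1} = y_n + h·f(s_n, y_n).
s=1.000000, y=0.100000: f=0.993900 → y ← 0.100000 + 0.13·0.993900 = 0.229207
s=1.130000, y=0.229207: f=1.097953 → y ← 0.229207 + 0.13·1.097953 = 0.371941
s=1.260000, y=0.371941: f=1.175613 → y ← 0.371941 + 0.13·1.175613 = 0.524771
s=1.390000, y=0.524771: f=1.222016 → y ← 0.524771 + 0.13·1.222016 = 0.683633
s=1.520000, y=0.683633: f=1.234914 → y ← 0.683633 + 0.13·1.234914 = 0.844171
y(1.65) ≈ 0.8442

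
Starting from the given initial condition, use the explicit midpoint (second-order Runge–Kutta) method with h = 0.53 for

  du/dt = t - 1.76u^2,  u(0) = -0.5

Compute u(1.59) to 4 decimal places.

-1.1574

Midpoint: k1 = f(t_n, u_n); k2 = f(t_n + h/2, u_n + (h/2)·k1); u_{n+1} = u_n + h·k2.
t=0.000000, u=-0.500000:
  k1 = f(0.000000, -0.500000) = -0.440000
  k2 = f(0.265000, -0.616600) = -0.404144
  u ← -0.500000 + 0.53·(-0.404144) = -0.714196
t=0.530000, u=-0.714196:
  k1 = f(0.530000, -0.714196) = -0.367735
  k2 = f(0.795000, -0.811646) = -0.364434
  u ← -0.714196 + 0.53·(-0.364434) = -0.907347
t=1.060000, u=-0.907347:
  k1 = f(1.060000, -0.907347) = -0.388969
  k2 = f(1.325000, -1.010423) = -0.471881
  u ← -0.907347 + 0.53·(-0.471881) = -1.157443
u(1.59) ≈ -1.1574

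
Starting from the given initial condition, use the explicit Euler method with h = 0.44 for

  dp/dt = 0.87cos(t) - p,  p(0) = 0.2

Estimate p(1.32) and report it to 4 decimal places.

Euler: p_{n+1} = p_n + h·f(t_n, p_n).
t=0.000000, p=0.200000: f=0.670000 → p ← 0.200000 + 0.44·0.670000 = 0.494800
t=0.440000, p=0.494800: f=0.292334 → p ← 0.494800 + 0.44·0.292334 = 0.623427
t=0.880000, p=0.623427: f=-0.069105 → p ← 0.623427 + 0.44·(-0.069105) = 0.593021
p(1.32) ≈ 0.5930

0.5930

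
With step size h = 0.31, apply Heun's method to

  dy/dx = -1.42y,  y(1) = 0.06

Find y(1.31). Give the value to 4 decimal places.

0.0394

Heun: k1 = f(x_n, y_n); k2 = f(x_n + h, y_n + h·k1); y_{n+1} = y_n + (h/2)·(k1 + k2).
x=1.000000, y=0.060000:
  k1 = f(1.000000, 0.060000) = -0.085200
  k2 = f(1.310000, 0.033588) = -0.047695
  y ← 0.060000 + (0.31/2)·(-0.085200 + (-0.047695)) = 0.039401
y(1.31) ≈ 0.0394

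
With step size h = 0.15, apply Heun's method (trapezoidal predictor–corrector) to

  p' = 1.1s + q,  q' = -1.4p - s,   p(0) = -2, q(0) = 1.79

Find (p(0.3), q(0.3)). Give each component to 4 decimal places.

Heun on (p,q): k1 = f(s_n, state_n); k2 = f(s_n + h, state_n + h·k1); state_{n+1} = state_n + (h/2)·(k1 + k2).
0.000000: (-2.000000, 1.790000)
  k1 = (1.790000, 2.800000)
  predictor → (-1.731500, 2.210000)
  k2 = (2.375000, 2.274100)
  → (-1.687625, 2.170558)
0.150000: (-1.687625, 2.170558)
  k1 = (2.335558, 2.212675)
  predictor → (-1.337291, 2.502459)
  k2 = (2.832459, 1.572208)
  → (-1.300024, 2.454424)
(p(0.3), q(0.3)) ≈ (-1.3000, 2.4544)

-1.3000, 2.4544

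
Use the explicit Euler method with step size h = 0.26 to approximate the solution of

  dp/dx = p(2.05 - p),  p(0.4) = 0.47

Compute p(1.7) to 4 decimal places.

Euler: p_{n+1} = p_n + h·f(x_n, p_n).
x=0.400000, p=0.470000: f=0.742600 → p ← 0.470000 + 0.26·0.742600 = 0.663076
x=0.660000, p=0.663076: f=0.919636 → p ← 0.663076 + 0.26·0.919636 = 0.902181
x=0.920000, p=0.902181: f=1.035541 → p ← 0.902181 + 0.26·1.035541 = 1.171422
x=1.180000, p=1.171422: f=1.029186 → p ← 1.171422 + 0.26·1.029186 = 1.439010
x=1.440000, p=1.439010: f=0.879221 → p ← 1.439010 + 0.26·0.879221 = 1.667608
p(1.7) ≈ 1.6676

1.6676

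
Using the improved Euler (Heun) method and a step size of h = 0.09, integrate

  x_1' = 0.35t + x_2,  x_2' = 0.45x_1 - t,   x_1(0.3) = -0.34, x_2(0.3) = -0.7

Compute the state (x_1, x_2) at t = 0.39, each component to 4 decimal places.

Heun on (x_1,x_2): k1 = f(t_n, state_n); k2 = f(t_n + h, state_n + h·k1); state_{n+1} = state_n + (h/2)·(k1 + k2).
0.300000: (-0.340000, -0.700000)
  k1 = (-0.595000, -0.453000)
  predictor → (-0.393550, -0.740770)
  k2 = (-0.604270, -0.567098)
  → (-0.393967, -0.745904)
(x_1(0.39), x_2(0.39)) ≈ (-0.3940, -0.7459)

-0.3940, -0.7459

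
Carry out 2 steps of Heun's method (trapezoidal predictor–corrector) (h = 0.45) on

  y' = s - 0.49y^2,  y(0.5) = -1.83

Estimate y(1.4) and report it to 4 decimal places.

Heun: k1 = f(s_n, y_n); k2 = f(s_n + h, y_n + h·k1); y_{n+1} = y_n + (h/2)·(k1 + k2).
s=0.500000, y=-1.830000:
  k1 = f(0.500000, -1.830000) = -1.140961
  k2 = f(0.950000, -2.343432) = -1.740921
  y ← -1.830000 + (0.45/2)·(-1.140961 + (-1.740921)) = -2.478423
s=0.950000, y=-2.478423:
  k1 = f(0.950000, -2.478423) = -2.059866
  k2 = f(1.400000, -3.405363) = -4.282284
  y ← -2.478423 + (0.45/2)·(-2.059866 + (-4.282284)) = -3.905407
y(1.4) ≈ -3.9054

-3.9054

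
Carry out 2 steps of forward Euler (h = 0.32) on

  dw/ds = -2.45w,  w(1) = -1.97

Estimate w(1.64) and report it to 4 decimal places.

Euler: w_{n+1} = w_n + h·f(s_n, w_n).
s=1.000000, w=-1.970000: f=4.826500 → w ← -1.970000 + 0.32·4.826500 = -0.425520
s=1.320000, w=-0.425520: f=1.042524 → w ← -0.425520 + 0.32·1.042524 = -0.091912
w(1.64) ≈ -0.0919

-0.0919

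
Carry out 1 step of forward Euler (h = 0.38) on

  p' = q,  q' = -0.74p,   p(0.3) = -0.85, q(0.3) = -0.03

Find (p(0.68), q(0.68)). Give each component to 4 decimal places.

Euler on (p,q): p_{n+1} = p_n + h·p', q_{n+1} = q_n + h·q'.
0.300000: (-0.850000, -0.030000); f=(-0.030000, 0.629000) → (-0.861400, 0.209020)
(p(0.68), q(0.68)) ≈ (-0.8614, 0.2090)

-0.8614, 0.2090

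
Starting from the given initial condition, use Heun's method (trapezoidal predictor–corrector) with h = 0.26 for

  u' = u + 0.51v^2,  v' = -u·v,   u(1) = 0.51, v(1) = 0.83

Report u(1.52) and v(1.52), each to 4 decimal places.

1.0357, 0.5624

Heun on (u,v): k1 = f(t_n, state_n); k2 = f(t_n + h, state_n + h·k1); state_{n+1} = state_n + (h/2)·(k1 + k2).
1.000000: (0.510000, 0.830000)
  k1 = (0.861339, -0.423300)
  predictor → (0.733948, 0.719942)
  k2 = (0.998290, -0.528400)
  → (0.751752, 0.706279)
1.260000: (0.751752, 0.706279)
  k1 = (1.006155, -0.530946)
  predictor → (1.013352, 0.568233)
  k2 = (1.178025, -0.575820)
  → (1.035695, 0.562399)
(u(1.52), v(1.52)) ≈ (1.0357, 0.5624)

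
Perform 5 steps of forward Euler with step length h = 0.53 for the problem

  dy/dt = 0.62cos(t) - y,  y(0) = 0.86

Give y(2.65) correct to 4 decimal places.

Euler: y_{n+1} = y_n + h·f(t_n, y_n).
t=0.000000, y=0.860000: f=-0.240000 → y ← 0.860000 + 0.53·(-0.240000) = 0.732800
t=0.530000, y=0.732800: f=-0.197860 → y ← 0.732800 + 0.53·(-0.197860) = 0.627934
t=1.060000, y=0.627934: f=-0.324834 → y ← 0.627934 + 0.53·(-0.324834) = 0.455773
t=1.590000, y=0.455773: f=-0.467678 → y ← 0.455773 + 0.53·(-0.467678) = 0.207903
t=2.120000, y=0.207903: f=-0.531548 → y ← 0.207903 + 0.53·(-0.531548) = -0.073817
y(2.65) ≈ -0.0738

-0.0738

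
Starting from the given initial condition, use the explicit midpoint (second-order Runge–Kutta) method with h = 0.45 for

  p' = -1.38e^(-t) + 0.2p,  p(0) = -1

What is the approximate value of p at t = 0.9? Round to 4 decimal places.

-2.1040

Midpoint: k1 = f(t_n, p_n); k2 = f(t_n + h/2, p_n + (h/2)·k1); p_{n+1} = p_n + h·k2.
t=0.000000, p=-1.000000:
  k1 = f(0.000000, -1.000000) = -1.580000
  k2 = f(0.225000, -1.355500) = -1.373052
  p ← -1.000000 + 0.45·(-1.373052) = -1.617874
t=0.450000, p=-1.617874:
  k1 = f(0.450000, -1.617874) = -1.203502
  k2 = f(0.675000, -1.888661) = -1.080368
  p ← -1.617874 + 0.45·(-1.080368) = -2.104039
p(0.9) ≈ -2.1040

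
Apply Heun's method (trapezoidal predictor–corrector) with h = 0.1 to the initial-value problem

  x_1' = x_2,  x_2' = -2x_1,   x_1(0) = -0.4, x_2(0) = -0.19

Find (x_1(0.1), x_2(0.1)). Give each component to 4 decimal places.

Heun on (x_1,x_2): k1 = f(t_n, state_n); k2 = f(t_n + h, state_n + h·k1); state_{n+1} = state_n + (h/2)·(k1 + k2).
0.000000: (-0.400000, -0.190000)
  k1 = (-0.190000, 0.800000)
  predictor → (-0.419000, -0.110000)
  k2 = (-0.110000, 0.838000)
  → (-0.415000, -0.108100)
(x_1(0.1), x_2(0.1)) ≈ (-0.4150, -0.1081)

-0.4150, -0.1081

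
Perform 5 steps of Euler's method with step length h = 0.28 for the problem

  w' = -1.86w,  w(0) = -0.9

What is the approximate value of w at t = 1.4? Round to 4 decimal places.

-0.0227

Euler: w_{n+1} = w_n + h·f(t_n, w_n).
t=0.000000, w=-0.900000: f=1.674000 → w ← -0.900000 + 0.28·1.674000 = -0.431280
t=0.280000, w=-0.431280: f=0.802181 → w ← -0.431280 + 0.28·0.802181 = -0.206669
t=0.560000, w=-0.206669: f=0.384405 → w ← -0.206669 + 0.28·0.384405 = -0.099036
t=0.840000, w=-0.099036: f=0.184207 → w ← -0.099036 + 0.28·0.184207 = -0.047458
t=1.120000, w=-0.047458: f=0.088272 → w ← -0.047458 + 0.28·0.088272 = -0.022742
w(1.4) ≈ -0.0227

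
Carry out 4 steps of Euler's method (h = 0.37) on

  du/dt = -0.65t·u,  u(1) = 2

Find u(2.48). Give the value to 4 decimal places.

Euler: u_{n+1} = u_n + h·f(t_n, u_n).
t=1.000000, u=2.000000: f=-1.300000 → u ← 2.000000 + 0.37·(-1.300000) = 1.519000
t=1.370000, u=1.519000: f=-1.352670 → u ← 1.519000 + 0.37·(-1.352670) = 1.018512
t=1.740000, u=1.018512: f=-1.151937 → u ← 1.018512 + 0.37·(-1.151937) = 0.592295
t=2.110000, u=0.592295: f=-0.812333 → u ← 0.592295 + 0.37·(-0.812333) = 0.291732
u(2.48) ≈ 0.2917

0.2917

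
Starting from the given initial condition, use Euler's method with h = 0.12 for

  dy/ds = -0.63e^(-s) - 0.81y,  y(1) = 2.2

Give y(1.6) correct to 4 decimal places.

1.2302

Euler: y_{n+1} = y_n + h·f(s_n, y_n).
s=1.000000, y=2.200000: f=-2.013764 → y ← 2.200000 + 0.12·(-2.013764) = 1.958348
s=1.120000, y=1.958348: f=-1.791818 → y ← 1.958348 + 0.12·(-1.791818) = 1.743330
s=1.240000, y=1.743330: f=-1.594409 → y ← 1.743330 + 0.12·(-1.594409) = 1.552001
s=1.360000, y=1.552001: f=-1.418817 → y ← 1.552001 + 0.12·(-1.418817) = 1.381743
s=1.480000, y=1.381743: f=-1.262624 → y ← 1.381743 + 0.12·(-1.262624) = 1.230228
y(1.6) ≈ 1.2302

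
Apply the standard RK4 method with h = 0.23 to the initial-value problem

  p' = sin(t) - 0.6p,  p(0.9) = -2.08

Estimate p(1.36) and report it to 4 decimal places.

RK4: k1 = f(t_n, p_n); k2 = f(t_n + h/2, p_n + (h/2)·k1); k3 = f(t_n + h/2, p_n + (h/2)·k2); k4 = f(t_n + h, p_n + h·k3); p_{n+1} = p_n + (h/6)·(k1 + 2k2 + 2k3 + k4).
t=0.900000, p=-2.080000:
  k1 = f(0.900000, -2.080000) = 2.031327
  k2 = f(1.015000, -1.846397) = 1.957319
  k3 = f(1.015000, -1.854908) = 1.962426
  k4 = f(1.130000, -1.628642) = 1.881597
  p ← -2.080000 + (0.23/6)·(k1 + 2k2 + 2k3 + k4) = -1.629491
t=1.130000, p=-1.629491:
  k1 = f(1.130000, -1.629491) = 1.882107
  k2 = f(1.245000, -1.413049) = 1.795225
  k3 = f(1.245000, -1.423040) = 1.801220
  k4 = f(1.360000, -1.215210) = 1.706991
  p ← -1.629491 + (0.23/6)·(k1 + 2k2 + 2k3 + k4) = -1.216181
p(1.36) ≈ -1.2162

-1.2162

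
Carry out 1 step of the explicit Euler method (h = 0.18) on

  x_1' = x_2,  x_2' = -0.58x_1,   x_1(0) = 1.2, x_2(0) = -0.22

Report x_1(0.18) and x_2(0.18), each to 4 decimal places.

1.1604, -0.3453

Euler on (x_1,x_2): x_1_{n+1} = x_1_n + h·x_1', x_2_{n+1} = x_2_n + h·x_2'.
0.000000: (1.200000, -0.220000); f=(-0.220000, -0.696000) → (1.160400, -0.345280)
(x_1(0.18), x_2(0.18)) ≈ (1.1604, -0.3453)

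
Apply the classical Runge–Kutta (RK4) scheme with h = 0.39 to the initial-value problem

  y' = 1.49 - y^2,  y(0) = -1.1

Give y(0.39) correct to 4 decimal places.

RK4: k1 = f(x_n, y_n); k2 = f(x_n + h/2, y_n + (h/2)·k1); k3 = f(x_n + h/2, y_n + (h/2)·k2); k4 = f(x_n + h, y_n + h·k3); y_{n+1} = y_n + (h/6)·(k1 + 2k2 + 2k3 + k4).
x=0.000000, y=-1.100000:
  k1 = f(0.000000, -1.100000) = 0.280000
  k2 = f(0.195000, -1.045400) = 0.397139
  k3 = f(0.195000, -1.022558) = 0.444375
  k4 = f(0.390000, -0.926694) = 0.631239
  y ← -1.100000 + (0.39/6)·(k1 + 2k2 + 2k3 + k4) = -0.931373
y(0.39) ≈ -0.9314

-0.9314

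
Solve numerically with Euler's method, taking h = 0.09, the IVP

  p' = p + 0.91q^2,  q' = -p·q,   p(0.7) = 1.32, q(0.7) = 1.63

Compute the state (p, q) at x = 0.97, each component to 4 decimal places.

2.2745, 1.0050

Euler on (p,q): p_{n+1} = p_n + h·p', q_{n+1} = q_n + h·q'.
0.700000: (1.320000, 1.630000); f=(3.737779, -2.151600) → (1.656400, 1.436356)
0.790000: (1.656400, 1.436356); f=(3.533838, -2.379180) → (1.974446, 1.222230)
0.880000: (1.974446, 1.222230); f=(3.333845, -2.413226) → (2.274492, 1.005039)
(p(0.97), q(0.97)) ≈ (2.2745, 1.0050)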